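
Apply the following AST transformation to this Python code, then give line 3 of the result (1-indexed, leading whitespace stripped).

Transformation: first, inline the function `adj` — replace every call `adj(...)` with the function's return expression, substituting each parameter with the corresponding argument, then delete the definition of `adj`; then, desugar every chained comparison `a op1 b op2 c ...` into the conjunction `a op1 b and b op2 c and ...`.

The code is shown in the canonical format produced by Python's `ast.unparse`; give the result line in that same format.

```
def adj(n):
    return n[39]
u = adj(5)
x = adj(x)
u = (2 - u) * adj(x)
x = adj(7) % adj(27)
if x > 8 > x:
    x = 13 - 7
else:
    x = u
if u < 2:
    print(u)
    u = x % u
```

Transformed code:
u = 5[39]
x = x[39]
u = (2 - u) * x[39]
x = 7[39] % 27[39]
if x > 8 and 8 > x:
    x = 13 - 7
else:
    x = u
if u < 2:
    print(u)
    u = x % u

u = (2 - u) * x[39]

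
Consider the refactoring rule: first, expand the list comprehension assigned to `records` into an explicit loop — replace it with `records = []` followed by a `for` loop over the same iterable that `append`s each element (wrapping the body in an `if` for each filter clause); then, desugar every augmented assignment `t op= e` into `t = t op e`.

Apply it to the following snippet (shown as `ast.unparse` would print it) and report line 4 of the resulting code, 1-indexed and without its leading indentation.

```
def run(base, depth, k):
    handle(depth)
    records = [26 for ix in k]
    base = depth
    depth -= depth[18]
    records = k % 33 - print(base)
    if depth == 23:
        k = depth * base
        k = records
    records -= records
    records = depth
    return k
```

for ix in k:

Transformed code:
def run(base, depth, k):
    handle(depth)
    records = []
    for ix in k:
        records.append(26)
    base = depth
    depth = depth - depth[18]
    records = k % 33 - print(base)
    if depth == 23:
        k = depth * base
        k = records
    records = records - records
    records = depth
    return k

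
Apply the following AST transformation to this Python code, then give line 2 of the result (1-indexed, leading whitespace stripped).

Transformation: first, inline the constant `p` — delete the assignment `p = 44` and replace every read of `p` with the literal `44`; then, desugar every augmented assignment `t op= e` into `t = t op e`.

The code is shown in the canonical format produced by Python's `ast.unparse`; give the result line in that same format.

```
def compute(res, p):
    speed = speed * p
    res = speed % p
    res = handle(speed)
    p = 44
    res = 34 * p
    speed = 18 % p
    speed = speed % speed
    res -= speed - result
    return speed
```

Transformed code:
def compute(res, p):
    speed = speed * 44
    res = speed % 44
    res = handle(speed)
    res = 34 * 44
    speed = 18 % 44
    speed = speed % speed
    res = res - (speed - result)
    return speed

speed = speed * 44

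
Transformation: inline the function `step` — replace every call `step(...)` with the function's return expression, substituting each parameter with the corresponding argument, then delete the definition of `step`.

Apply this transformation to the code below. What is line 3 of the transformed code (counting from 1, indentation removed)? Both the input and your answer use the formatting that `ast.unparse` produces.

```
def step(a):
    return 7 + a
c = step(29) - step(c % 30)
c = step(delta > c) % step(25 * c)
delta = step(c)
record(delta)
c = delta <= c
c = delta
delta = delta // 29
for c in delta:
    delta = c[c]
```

Transformed code:
c = 7 + 29 - (7 + c % 30)
c = (7 + (delta > c)) % (7 + 25 * c)
delta = 7 + c
record(delta)
c = delta <= c
c = delta
delta = delta // 29
for c in delta:
    delta = c[c]

delta = 7 + c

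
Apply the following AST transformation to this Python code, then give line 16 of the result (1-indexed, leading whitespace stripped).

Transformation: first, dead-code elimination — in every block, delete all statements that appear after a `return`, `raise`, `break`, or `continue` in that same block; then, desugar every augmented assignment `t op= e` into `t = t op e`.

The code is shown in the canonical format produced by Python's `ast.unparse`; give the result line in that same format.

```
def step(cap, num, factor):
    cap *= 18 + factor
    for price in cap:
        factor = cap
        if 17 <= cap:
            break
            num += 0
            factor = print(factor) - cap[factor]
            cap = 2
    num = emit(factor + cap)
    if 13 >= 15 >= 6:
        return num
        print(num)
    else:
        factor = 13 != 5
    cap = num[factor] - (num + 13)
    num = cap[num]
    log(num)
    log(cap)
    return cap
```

Transformed code:
def step(cap, num, factor):
    cap = cap * (18 + factor)
    for price in cap:
        factor = cap
        if 17 <= cap:
            break
    num = emit(factor + cap)
    if 13 >= 15 >= 6:
        return num
    else:
        factor = 13 != 5
    cap = num[factor] - (num + 13)
    num = cap[num]
    log(num)
    log(cap)
    return cap

return cap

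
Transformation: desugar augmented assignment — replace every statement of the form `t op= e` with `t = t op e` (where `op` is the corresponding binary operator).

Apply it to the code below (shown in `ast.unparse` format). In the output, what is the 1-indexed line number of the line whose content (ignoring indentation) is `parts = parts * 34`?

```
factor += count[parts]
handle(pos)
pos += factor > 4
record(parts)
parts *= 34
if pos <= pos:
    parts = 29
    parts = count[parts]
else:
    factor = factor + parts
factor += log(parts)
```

Transformed code:
factor = factor + count[parts]
handle(pos)
pos = pos + (factor > 4)
record(parts)
parts = parts * 34
if pos <= pos:
    parts = 29
    parts = count[parts]
else:
    factor = factor + parts
factor = factor + log(parts)

5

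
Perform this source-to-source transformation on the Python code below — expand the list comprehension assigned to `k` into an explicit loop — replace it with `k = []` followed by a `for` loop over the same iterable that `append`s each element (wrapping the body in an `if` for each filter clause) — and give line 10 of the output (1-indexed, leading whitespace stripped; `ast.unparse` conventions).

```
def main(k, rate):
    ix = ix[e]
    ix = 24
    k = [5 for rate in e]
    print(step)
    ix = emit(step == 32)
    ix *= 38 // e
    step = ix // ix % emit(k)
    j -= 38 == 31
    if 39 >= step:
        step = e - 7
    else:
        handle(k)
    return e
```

Transformed code:
def main(k, rate):
    ix = ix[e]
    ix = 24
    k = []
    for rate in e:
        k.append(5)
    print(step)
    ix = emit(step == 32)
    ix *= 38 // e
    step = ix // ix % emit(k)
    j -= 38 == 31
    if 39 >= step:
        step = e - 7
    else:
        handle(k)
    return e

step = ix // ix % emit(k)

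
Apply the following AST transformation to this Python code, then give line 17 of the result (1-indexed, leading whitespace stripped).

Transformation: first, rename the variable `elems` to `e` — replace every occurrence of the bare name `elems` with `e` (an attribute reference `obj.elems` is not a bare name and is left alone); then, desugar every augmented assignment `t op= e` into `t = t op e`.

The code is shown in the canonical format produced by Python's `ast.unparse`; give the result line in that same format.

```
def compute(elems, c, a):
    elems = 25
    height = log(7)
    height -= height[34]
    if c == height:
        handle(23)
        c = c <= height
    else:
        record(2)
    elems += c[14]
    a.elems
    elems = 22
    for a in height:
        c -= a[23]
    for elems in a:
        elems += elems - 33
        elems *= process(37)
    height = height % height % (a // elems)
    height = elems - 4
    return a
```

Transformed code:
def compute(e, c, a):
    e = 25
    height = log(7)
    height = height - height[34]
    if c == height:
        handle(23)
        c = c <= height
    else:
        record(2)
    e = e + c[14]
    a.elems
    e = 22
    for a in height:
        c = c - a[23]
    for e in a:
        e = e + (e - 33)
        e = e * process(37)
    height = height % height % (a // e)
    height = e - 4
    return a

e = e * process(37)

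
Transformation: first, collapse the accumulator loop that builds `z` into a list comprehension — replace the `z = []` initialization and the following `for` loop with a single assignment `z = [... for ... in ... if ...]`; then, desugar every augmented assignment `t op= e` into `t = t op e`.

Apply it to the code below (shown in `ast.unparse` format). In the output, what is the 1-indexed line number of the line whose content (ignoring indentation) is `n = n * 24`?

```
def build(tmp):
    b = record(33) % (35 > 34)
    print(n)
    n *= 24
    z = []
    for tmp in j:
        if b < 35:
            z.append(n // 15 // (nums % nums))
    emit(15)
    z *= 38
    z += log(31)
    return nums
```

Transformed code:
def build(tmp):
    b = record(33) % (35 > 34)
    print(n)
    n = n * 24
    z = [n // 15 // (nums % nums) for tmp in j if b < 35]
    emit(15)
    z = z * 38
    z = z + log(31)
    return nums

4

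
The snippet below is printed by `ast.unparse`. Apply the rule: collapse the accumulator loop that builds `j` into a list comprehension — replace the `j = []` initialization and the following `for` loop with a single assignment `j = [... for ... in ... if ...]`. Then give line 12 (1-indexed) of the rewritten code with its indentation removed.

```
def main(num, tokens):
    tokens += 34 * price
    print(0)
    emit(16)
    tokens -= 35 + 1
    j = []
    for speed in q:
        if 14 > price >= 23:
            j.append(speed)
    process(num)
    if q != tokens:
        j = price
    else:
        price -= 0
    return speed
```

return speed

Transformed code:
def main(num, tokens):
    tokens += 34 * price
    print(0)
    emit(16)
    tokens -= 35 + 1
    j = [speed for speed in q if 14 > price >= 23]
    process(num)
    if q != tokens:
        j = price
    else:
        price -= 0
    return speed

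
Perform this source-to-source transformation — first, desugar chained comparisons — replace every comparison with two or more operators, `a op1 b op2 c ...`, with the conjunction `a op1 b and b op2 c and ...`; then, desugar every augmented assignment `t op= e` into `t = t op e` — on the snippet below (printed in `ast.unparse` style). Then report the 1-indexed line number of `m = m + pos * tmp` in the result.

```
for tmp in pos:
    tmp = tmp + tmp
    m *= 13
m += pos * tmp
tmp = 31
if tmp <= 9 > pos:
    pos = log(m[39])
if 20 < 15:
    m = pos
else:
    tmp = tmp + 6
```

4

Transformed code:
for tmp in pos:
    tmp = tmp + tmp
    m = m * 13
m = m + pos * tmp
tmp = 31
if tmp <= 9 and 9 > pos:
    pos = log(m[39])
if 20 < 15:
    m = pos
else:
    tmp = tmp + 6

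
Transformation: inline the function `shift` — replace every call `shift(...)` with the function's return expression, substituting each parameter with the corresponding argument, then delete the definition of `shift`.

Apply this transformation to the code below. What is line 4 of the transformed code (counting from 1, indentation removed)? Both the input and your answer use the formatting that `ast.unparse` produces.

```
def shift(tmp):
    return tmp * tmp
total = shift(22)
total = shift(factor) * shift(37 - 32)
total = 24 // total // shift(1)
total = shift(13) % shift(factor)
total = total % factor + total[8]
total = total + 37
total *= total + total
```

total = 13 * 13 % (factor * factor)

Transformed code:
total = 22 * 22
total = factor * factor * ((37 - 32) * (37 - 32))
total = 24 // total // (1 * 1)
total = 13 * 13 % (factor * factor)
total = total % factor + total[8]
total = total + 37
total *= total + total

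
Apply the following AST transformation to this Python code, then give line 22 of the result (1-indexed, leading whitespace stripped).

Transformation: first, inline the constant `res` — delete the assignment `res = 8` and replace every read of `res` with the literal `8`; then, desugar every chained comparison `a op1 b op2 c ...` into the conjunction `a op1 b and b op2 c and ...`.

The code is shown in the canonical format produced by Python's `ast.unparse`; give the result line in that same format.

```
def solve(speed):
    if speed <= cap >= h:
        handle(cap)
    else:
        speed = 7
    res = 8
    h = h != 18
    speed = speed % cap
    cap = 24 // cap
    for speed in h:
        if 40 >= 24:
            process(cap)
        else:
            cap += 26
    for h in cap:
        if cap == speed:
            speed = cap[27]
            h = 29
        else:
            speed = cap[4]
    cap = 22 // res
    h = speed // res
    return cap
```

Transformed code:
def solve(speed):
    if speed <= cap and cap >= h:
        handle(cap)
    else:
        speed = 7
    h = h != 18
    speed = speed % cap
    cap = 24 // cap
    for speed in h:
        if 40 >= 24:
            process(cap)
        else:
            cap += 26
    for h in cap:
        if cap == speed:
            speed = cap[27]
            h = 29
        else:
            speed = cap[4]
    cap = 22 // 8
    h = speed // 8
    return cap

return cap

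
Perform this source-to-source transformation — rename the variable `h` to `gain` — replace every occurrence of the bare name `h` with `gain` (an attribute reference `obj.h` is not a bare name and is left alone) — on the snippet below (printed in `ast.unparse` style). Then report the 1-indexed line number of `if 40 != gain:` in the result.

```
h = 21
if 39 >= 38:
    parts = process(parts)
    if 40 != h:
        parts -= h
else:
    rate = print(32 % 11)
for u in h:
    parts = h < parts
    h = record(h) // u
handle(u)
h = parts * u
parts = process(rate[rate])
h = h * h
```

4

Transformed code:
gain = 21
if 39 >= 38:
    parts = process(parts)
    if 40 != gain:
        parts -= gain
else:
    rate = print(32 % 11)
for u in gain:
    parts = gain < parts
    gain = record(gain) // u
handle(u)
gain = parts * u
parts = process(rate[rate])
gain = gain * gain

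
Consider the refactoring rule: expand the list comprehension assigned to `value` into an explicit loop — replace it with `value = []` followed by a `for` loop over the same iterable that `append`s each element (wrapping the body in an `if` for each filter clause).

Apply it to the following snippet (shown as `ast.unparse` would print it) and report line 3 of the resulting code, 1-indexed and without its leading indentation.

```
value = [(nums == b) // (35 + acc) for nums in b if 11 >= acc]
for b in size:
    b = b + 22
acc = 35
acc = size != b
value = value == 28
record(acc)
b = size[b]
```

Transformed code:
value = []
for nums in b:
    if 11 >= acc:
        value.append((nums == b) // (35 + acc))
for b in size:
    b = b + 22
acc = 35
acc = size != b
value = value == 28
record(acc)
b = size[b]

if 11 >= acc:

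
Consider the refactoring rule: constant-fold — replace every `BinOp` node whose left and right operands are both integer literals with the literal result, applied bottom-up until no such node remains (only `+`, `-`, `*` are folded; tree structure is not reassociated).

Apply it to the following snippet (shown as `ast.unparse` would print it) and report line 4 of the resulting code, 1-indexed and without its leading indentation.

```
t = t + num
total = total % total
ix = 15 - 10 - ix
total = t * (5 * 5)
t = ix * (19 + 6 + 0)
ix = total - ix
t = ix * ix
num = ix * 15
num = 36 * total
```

total = t * 25

Transformed code:
t = t + num
total = total % total
ix = 5 - ix
total = t * 25
t = ix * 25
ix = total - ix
t = ix * ix
num = ix * 15
num = 36 * total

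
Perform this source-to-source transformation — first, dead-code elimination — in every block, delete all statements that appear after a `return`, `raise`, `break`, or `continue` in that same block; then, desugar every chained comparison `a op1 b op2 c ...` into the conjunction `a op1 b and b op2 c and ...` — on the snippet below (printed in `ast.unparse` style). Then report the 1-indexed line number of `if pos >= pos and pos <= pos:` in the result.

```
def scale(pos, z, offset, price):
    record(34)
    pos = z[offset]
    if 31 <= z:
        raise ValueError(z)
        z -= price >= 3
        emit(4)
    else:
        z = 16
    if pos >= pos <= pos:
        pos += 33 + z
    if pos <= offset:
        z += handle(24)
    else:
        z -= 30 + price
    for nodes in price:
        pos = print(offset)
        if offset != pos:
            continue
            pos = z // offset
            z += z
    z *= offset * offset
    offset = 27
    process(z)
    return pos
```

Transformed code:
def scale(pos, z, offset, price):
    record(34)
    pos = z[offset]
    if 31 <= z:
        raise ValueError(z)
    else:
        z = 16
    if pos >= pos and pos <= pos:
        pos += 33 + z
    if pos <= offset:
        z += handle(24)
    else:
        z -= 30 + price
    for nodes in price:
        pos = print(offset)
        if offset != pos:
            continue
    z *= offset * offset
    offset = 27
    process(z)
    return pos

8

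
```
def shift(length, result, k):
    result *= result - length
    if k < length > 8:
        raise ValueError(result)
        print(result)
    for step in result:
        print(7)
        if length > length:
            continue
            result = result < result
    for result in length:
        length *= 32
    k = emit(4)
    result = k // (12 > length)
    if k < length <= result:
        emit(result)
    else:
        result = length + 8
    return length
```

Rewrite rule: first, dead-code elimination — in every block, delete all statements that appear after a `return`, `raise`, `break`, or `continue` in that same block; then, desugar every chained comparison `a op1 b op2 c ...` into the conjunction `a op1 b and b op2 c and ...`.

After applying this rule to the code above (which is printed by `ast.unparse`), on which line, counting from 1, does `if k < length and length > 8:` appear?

Transformed code:
def shift(length, result, k):
    result *= result - length
    if k < length and length > 8:
        raise ValueError(result)
    for step in result:
        print(7)
        if length > length:
            continue
    for result in length:
        length *= 32
    k = emit(4)
    result = k // (12 > length)
    if k < length and length <= result:
        emit(result)
    else:
        result = length + 8
    return length

3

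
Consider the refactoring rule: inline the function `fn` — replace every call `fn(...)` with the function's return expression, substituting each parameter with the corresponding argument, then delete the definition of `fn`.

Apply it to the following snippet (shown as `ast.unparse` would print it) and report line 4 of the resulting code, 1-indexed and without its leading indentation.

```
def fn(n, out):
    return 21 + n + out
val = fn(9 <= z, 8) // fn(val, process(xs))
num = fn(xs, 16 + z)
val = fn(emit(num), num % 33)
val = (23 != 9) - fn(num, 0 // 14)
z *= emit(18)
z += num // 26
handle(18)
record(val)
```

val = (23 != 9) - (21 + num + 0 // 14)

Transformed code:
val = (21 + (9 <= z) + 8) // (21 + val + process(xs))
num = 21 + xs + (16 + z)
val = 21 + emit(num) + num % 33
val = (23 != 9) - (21 + num + 0 // 14)
z *= emit(18)
z += num // 26
handle(18)
record(val)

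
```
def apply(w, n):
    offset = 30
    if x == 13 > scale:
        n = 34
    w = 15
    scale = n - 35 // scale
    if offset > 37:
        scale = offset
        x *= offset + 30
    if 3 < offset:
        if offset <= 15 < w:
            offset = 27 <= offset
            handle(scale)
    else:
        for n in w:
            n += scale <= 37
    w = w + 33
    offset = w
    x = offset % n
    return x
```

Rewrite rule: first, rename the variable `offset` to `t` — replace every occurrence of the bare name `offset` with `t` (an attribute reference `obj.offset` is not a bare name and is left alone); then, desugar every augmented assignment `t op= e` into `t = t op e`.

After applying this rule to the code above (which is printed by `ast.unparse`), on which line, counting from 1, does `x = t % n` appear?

19

Transformed code:
def apply(w, n):
    t = 30
    if x == 13 > scale:
        n = 34
    w = 15
    scale = n - 35 // scale
    if t > 37:
        scale = t
        x = x * (t + 30)
    if 3 < t:
        if t <= 15 < w:
            t = 27 <= t
            handle(scale)
    else:
        for n in w:
            n = n + (scale <= 37)
    w = w + 33
    t = w
    x = t % n
    return x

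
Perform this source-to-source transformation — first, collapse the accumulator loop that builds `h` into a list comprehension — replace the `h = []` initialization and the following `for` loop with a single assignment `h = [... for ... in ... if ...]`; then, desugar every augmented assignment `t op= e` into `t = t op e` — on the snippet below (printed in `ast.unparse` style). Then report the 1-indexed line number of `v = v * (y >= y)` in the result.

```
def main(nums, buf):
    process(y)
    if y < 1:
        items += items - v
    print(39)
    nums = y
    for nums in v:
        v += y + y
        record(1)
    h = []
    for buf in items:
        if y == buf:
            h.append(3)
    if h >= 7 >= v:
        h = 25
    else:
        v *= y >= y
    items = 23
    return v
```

14

Transformed code:
def main(nums, buf):
    process(y)
    if y < 1:
        items = items + (items - v)
    print(39)
    nums = y
    for nums in v:
        v = v + (y + y)
        record(1)
    h = [3 for buf in items if y == buf]
    if h >= 7 >= v:
        h = 25
    else:
        v = v * (y >= y)
    items = 23
    return v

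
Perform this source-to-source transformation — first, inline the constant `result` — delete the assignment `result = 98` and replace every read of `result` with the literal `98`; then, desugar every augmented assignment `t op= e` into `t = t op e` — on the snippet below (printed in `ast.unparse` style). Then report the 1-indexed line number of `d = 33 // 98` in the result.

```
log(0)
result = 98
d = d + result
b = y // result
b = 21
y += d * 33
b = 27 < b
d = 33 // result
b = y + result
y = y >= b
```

7

Transformed code:
log(0)
d = d + 98
b = y // 98
b = 21
y = y + d * 33
b = 27 < b
d = 33 // 98
b = y + 98
y = y >= b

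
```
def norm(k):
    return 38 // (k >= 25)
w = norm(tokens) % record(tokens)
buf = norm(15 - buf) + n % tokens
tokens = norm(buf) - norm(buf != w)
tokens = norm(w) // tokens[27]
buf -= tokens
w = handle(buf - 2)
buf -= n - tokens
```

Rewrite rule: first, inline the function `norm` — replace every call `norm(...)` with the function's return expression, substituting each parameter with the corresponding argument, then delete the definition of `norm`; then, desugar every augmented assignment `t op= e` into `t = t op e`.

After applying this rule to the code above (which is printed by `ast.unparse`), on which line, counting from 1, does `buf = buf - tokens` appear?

5

Transformed code:
w = 38 // (tokens >= 25) % record(tokens)
buf = 38 // (15 - buf >= 25) + n % tokens
tokens = 38 // (buf >= 25) - 38 // ((buf != w) >= 25)
tokens = 38 // (w >= 25) // tokens[27]
buf = buf - tokens
w = handle(buf - 2)
buf = buf - (n - tokens)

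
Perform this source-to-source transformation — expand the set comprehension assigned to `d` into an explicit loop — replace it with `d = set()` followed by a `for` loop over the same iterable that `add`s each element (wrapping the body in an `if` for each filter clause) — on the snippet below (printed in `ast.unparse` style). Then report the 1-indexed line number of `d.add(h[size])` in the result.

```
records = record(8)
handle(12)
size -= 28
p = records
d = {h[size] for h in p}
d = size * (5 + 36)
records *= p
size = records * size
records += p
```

7

Transformed code:
records = record(8)
handle(12)
size -= 28
p = records
d = set()
for h in p:
    d.add(h[size])
d = size * (5 + 36)
records *= p
size = records * size
records += p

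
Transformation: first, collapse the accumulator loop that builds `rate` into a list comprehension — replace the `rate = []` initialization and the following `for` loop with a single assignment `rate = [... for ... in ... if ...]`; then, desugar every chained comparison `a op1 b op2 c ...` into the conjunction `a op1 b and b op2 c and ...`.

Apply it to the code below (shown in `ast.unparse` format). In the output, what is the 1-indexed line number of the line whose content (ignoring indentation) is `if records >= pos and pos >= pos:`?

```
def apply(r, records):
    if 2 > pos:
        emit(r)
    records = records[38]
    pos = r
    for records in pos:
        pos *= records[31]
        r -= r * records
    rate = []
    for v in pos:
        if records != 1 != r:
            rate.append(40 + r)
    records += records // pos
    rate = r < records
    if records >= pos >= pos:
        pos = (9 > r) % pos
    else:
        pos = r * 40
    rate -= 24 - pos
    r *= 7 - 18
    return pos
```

Transformed code:
def apply(r, records):
    if 2 > pos:
        emit(r)
    records = records[38]
    pos = r
    for records in pos:
        pos *= records[31]
        r -= r * records
    rate = [40 + r for v in pos if records != 1 and 1 != r]
    records += records // pos
    rate = r < records
    if records >= pos and pos >= pos:
        pos = (9 > r) % pos
    else:
        pos = r * 40
    rate -= 24 - pos
    r *= 7 - 18
    return pos

12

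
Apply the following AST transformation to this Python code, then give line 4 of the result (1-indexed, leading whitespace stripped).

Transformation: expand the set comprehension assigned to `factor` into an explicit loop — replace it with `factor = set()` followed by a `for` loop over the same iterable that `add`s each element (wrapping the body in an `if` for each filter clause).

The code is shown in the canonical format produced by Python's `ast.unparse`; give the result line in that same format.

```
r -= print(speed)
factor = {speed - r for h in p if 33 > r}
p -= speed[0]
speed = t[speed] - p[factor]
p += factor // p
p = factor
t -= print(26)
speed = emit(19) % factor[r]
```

Transformed code:
r -= print(speed)
factor = set()
for h in p:
    if 33 > r:
        factor.add(speed - r)
p -= speed[0]
speed = t[speed] - p[factor]
p += factor // p
p = factor
t -= print(26)
speed = emit(19) % factor[r]

if 33 > r:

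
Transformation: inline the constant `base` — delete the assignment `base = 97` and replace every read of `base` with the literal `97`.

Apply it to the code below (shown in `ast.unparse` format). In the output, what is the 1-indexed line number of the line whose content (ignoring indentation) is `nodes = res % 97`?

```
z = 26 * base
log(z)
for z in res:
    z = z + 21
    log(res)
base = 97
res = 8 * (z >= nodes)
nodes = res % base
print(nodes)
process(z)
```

7

Transformed code:
z = 26 * 97
log(z)
for z in res:
    z = z + 21
    log(res)
res = 8 * (z >= nodes)
nodes = res % 97
print(nodes)
process(z)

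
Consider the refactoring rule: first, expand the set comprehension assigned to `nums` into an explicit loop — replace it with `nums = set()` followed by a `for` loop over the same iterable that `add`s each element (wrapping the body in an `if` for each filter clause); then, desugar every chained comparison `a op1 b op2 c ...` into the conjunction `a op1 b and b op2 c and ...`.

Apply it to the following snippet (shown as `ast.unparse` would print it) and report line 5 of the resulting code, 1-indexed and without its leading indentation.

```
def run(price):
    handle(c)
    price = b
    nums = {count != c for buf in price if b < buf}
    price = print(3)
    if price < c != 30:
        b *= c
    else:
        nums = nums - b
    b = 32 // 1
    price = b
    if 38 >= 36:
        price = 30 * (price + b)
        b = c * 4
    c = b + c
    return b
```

Transformed code:
def run(price):
    handle(c)
    price = b
    nums = set()
    for buf in price:
        if b < buf:
            nums.add(count != c)
    price = print(3)
    if price < c and c != 30:
        b *= c
    else:
        nums = nums - b
    b = 32 // 1
    price = b
    if 38 >= 36:
        price = 30 * (price + b)
        b = c * 4
    c = b + c
    return b

for buf in price:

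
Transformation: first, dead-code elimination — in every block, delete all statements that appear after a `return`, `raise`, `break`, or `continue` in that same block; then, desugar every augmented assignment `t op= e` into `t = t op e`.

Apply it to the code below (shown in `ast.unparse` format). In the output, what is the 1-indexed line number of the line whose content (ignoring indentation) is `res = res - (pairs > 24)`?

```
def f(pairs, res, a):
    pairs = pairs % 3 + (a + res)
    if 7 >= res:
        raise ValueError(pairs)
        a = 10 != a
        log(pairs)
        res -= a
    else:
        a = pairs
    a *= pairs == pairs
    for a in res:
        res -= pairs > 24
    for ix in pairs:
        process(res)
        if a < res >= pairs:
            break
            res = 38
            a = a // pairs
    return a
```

Transformed code:
def f(pairs, res, a):
    pairs = pairs % 3 + (a + res)
    if 7 >= res:
        raise ValueError(pairs)
    else:
        a = pairs
    a = a * (pairs == pairs)
    for a in res:
        res = res - (pairs > 24)
    for ix in pairs:
        process(res)
        if a < res >= pairs:
            break
    return a

9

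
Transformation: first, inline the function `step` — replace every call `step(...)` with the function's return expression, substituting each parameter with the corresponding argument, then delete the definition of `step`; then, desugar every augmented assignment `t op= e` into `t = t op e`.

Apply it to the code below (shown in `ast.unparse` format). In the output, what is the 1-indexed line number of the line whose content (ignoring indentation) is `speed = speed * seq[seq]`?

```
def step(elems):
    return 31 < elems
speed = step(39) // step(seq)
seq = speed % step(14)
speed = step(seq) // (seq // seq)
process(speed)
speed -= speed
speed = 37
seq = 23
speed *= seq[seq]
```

8

Transformed code:
speed = (31 < 39) // (31 < seq)
seq = speed % (31 < 14)
speed = (31 < seq) // (seq // seq)
process(speed)
speed = speed - speed
speed = 37
seq = 23
speed = speed * seq[seq]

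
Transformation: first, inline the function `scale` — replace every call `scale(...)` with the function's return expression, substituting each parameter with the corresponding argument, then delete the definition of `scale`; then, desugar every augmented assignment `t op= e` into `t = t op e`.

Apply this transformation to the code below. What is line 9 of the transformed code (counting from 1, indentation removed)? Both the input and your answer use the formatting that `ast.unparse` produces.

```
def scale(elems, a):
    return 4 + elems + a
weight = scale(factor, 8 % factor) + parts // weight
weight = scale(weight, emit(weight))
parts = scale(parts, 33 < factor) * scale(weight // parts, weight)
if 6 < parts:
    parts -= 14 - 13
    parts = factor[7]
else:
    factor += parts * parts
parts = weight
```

parts = weight

Transformed code:
weight = 4 + factor + 8 % factor + parts // weight
weight = 4 + weight + emit(weight)
parts = (4 + parts + (33 < factor)) * (4 + weight // parts + weight)
if 6 < parts:
    parts = parts - (14 - 13)
    parts = factor[7]
else:
    factor = factor + parts * parts
parts = weight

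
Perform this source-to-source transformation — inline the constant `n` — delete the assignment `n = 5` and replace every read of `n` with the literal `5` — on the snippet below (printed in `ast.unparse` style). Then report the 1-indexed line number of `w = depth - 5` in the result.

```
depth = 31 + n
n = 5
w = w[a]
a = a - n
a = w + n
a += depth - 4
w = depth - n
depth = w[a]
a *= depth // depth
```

Transformed code:
depth = 31 + 5
w = w[a]
a = a - 5
a = w + 5
a += depth - 4
w = depth - 5
depth = w[a]
a *= depth // depth

6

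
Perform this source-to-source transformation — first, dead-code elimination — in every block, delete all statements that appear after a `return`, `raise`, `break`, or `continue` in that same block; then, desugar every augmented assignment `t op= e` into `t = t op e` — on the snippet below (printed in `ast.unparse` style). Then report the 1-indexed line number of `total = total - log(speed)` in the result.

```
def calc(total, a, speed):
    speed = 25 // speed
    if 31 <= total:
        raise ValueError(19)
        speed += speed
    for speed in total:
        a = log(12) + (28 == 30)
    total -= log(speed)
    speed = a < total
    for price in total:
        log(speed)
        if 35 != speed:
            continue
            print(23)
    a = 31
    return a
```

Transformed code:
def calc(total, a, speed):
    speed = 25 // speed
    if 31 <= total:
        raise ValueError(19)
    for speed in total:
        a = log(12) + (28 == 30)
    total = total - log(speed)
    speed = a < total
    for price in total:
        log(speed)
        if 35 != speed:
            continue
    a = 31
    return a

7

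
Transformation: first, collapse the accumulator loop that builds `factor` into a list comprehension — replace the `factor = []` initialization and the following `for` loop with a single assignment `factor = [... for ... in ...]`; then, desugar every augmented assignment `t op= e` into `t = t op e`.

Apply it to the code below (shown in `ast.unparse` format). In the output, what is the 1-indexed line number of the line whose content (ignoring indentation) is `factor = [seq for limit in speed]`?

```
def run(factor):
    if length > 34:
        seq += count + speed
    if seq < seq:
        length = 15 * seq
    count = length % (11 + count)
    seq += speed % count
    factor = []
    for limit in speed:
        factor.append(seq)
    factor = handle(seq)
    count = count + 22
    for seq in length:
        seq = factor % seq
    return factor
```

8

Transformed code:
def run(factor):
    if length > 34:
        seq = seq + (count + speed)
    if seq < seq:
        length = 15 * seq
    count = length % (11 + count)
    seq = seq + speed % count
    factor = [seq for limit in speed]
    factor = handle(seq)
    count = count + 22
    for seq in length:
        seq = factor % seq
    return factor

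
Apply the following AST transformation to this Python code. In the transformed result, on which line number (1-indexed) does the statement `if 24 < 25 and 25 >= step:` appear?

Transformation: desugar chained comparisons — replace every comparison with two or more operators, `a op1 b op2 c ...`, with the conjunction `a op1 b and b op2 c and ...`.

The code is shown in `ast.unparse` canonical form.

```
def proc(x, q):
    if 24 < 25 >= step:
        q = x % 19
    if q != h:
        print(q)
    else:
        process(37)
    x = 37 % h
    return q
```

2

Transformed code:
def proc(x, q):
    if 24 < 25 and 25 >= step:
        q = x % 19
    if q != h:
        print(q)
    else:
        process(37)
    x = 37 % h
    return q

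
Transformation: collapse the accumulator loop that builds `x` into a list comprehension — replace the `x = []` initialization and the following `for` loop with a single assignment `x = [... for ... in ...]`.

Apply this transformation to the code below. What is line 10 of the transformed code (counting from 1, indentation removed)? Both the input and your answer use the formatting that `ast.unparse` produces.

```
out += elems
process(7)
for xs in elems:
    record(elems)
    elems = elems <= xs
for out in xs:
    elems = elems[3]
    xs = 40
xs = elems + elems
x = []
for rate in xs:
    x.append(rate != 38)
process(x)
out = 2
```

Transformed code:
out += elems
process(7)
for xs in elems:
    record(elems)
    elems = elems <= xs
for out in xs:
    elems = elems[3]
    xs = 40
xs = elems + elems
x = [rate != 38 for rate in xs]
process(x)
out = 2

x = [rate != 38 for rate in xs]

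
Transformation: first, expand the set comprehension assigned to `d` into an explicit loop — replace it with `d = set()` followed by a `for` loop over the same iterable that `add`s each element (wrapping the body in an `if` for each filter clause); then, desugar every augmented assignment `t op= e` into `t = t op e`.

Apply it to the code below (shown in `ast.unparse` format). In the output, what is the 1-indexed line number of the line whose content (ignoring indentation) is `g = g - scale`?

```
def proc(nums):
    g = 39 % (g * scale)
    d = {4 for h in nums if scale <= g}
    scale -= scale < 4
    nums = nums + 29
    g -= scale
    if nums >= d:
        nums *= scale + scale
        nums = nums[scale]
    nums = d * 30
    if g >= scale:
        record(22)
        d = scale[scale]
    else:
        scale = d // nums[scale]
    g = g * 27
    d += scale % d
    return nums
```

Transformed code:
def proc(nums):
    g = 39 % (g * scale)
    d = set()
    for h in nums:
        if scale <= g:
            d.add(4)
    scale = scale - (scale < 4)
    nums = nums + 29
    g = g - scale
    if nums >= d:
        nums = nums * (scale + scale)
        nums = nums[scale]
    nums = d * 30
    if g >= scale:
        record(22)
        d = scale[scale]
    else:
        scale = d // nums[scale]
    g = g * 27
    d = d + scale % d
    return nums

9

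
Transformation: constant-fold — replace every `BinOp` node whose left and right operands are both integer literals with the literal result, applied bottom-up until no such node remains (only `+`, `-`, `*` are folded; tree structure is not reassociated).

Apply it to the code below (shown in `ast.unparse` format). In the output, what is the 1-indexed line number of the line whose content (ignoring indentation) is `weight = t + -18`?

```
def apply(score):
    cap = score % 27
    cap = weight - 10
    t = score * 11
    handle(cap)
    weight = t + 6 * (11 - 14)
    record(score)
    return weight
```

Transformed code:
def apply(score):
    cap = score % 27
    cap = weight - 10
    t = score * 11
    handle(cap)
    weight = t + -18
    record(score)
    return weight

6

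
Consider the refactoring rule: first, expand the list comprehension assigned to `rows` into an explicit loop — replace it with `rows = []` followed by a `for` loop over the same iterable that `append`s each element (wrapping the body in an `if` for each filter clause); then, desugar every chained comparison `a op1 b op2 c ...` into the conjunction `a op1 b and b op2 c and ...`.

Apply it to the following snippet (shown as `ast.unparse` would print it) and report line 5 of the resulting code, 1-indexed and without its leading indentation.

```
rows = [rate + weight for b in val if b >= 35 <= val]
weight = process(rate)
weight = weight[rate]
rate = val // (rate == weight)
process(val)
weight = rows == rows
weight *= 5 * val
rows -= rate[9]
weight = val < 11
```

weight = process(rate)

Transformed code:
rows = []
for b in val:
    if b >= 35 and 35 <= val:
        rows.append(rate + weight)
weight = process(rate)
weight = weight[rate]
rate = val // (rate == weight)
process(val)
weight = rows == rows
weight *= 5 * val
rows -= rate[9]
weight = val < 11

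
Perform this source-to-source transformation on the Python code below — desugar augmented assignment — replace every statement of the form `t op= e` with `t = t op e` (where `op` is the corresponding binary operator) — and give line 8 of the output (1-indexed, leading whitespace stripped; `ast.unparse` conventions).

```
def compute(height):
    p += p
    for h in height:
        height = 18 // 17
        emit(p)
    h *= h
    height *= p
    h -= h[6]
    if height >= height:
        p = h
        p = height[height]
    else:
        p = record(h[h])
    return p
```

Transformed code:
def compute(height):
    p = p + p
    for h in height:
        height = 18 // 17
        emit(p)
    h = h * h
    height = height * p
    h = h - h[6]
    if height >= height:
        p = h
        p = height[height]
    else:
        p = record(h[h])
    return p

h = h - h[6]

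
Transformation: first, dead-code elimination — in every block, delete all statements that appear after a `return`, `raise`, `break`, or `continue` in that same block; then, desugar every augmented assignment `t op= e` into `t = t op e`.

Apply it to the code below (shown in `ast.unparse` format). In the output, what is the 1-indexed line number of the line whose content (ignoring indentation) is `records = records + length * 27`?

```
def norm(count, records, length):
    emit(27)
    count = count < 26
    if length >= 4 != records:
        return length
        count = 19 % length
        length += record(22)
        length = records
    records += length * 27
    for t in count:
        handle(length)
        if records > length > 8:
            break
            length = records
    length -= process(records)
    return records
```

Transformed code:
def norm(count, records, length):
    emit(27)
    count = count < 26
    if length >= 4 != records:
        return length
    records = records + length * 27
    for t in count:
        handle(length)
        if records > length > 8:
            break
    length = length - process(records)
    return records

6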